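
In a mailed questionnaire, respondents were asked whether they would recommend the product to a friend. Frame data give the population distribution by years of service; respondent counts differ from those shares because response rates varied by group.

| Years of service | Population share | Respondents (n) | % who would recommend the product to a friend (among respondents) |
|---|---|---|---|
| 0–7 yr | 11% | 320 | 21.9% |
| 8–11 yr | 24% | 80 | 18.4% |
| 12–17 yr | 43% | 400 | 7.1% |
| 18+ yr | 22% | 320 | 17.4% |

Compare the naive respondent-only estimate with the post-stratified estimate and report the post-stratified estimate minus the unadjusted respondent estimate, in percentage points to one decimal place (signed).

Without adjustment, the pooled respondent share is:
  (320/1120)×21.9 + (80/1120)×18.4 + (400/1120)×7.1 + (320/1120)×17.4 = 15.0786%
Reweighting by population years of service shares:
  0.11×21.9 + 0.24×18.4 + 0.43×7.1 + 0.22×17.4 = 13.706%
Difference = 13.706 − 15.0786 = -1.3726 pp.

-1.4 percentage points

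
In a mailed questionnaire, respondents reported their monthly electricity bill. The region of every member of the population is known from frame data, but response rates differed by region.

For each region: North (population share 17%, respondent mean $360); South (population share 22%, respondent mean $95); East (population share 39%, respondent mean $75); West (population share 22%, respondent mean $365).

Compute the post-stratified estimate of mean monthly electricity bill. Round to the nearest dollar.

Reweight to the known region distribution:
  North: 0.17 × 360 = 61.2
  South: 0.22 × 95 = 20.9
  East: 0.39 × 75 = 29.25
  West: 0.22 × 365 = 80.3
Post-stratified estimate = 191.65 → $192.

$192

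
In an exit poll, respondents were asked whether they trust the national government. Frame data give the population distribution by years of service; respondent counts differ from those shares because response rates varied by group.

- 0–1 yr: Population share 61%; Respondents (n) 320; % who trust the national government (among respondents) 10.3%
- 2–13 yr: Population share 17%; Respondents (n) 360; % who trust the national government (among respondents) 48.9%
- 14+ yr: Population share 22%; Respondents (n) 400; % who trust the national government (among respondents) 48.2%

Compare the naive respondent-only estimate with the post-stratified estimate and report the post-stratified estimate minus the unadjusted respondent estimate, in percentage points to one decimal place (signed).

-12.0 percentage points

Unadjusted (pooled respondent) estimate weights by respondent counts:
  (320/1080)×10.3 + (360/1080)×48.9 + (400/1080)×48.2 = 37.2037%
Post-stratifying to population shares instead:
  0.61×10.3 + 0.17×48.9 + 0.22×48.2 = 25.2%
Difference = 25.2 − 37.2037 = -12.0037 pp.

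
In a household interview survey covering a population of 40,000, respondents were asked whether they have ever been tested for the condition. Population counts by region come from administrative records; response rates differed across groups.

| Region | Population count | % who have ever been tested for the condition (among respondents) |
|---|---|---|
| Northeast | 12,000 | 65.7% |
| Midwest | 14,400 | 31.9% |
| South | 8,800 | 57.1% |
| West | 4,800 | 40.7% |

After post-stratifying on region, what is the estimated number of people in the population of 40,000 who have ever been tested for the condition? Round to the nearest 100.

Each cell contributes its population count × the respondent rate:
  Northeast: 12,000 × 65.7% = 7884
  Midwest: 14,400 × 31.9% = 4593.6
  South: 8,800 × 57.1% = 5024.8
  West: 4,800 × 40.7% = 1953.6
Estimated total = 19,456 → 19,500.

19,500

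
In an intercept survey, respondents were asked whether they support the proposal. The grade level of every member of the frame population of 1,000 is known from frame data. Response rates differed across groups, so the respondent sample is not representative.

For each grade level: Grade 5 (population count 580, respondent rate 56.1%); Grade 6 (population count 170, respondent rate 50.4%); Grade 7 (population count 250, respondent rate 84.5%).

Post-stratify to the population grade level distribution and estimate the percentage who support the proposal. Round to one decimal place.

62.2%

Weight each group's respondent value by its population share:
  Grade 5: (580/1,000) × 56.1 = 32.538
  Grade 6: (170/1,000) × 50.4 = 8.568
  Grade 7: (250/1,000) × 84.5 = 21.125
Post-stratified estimate = 62.231 → 62.2%.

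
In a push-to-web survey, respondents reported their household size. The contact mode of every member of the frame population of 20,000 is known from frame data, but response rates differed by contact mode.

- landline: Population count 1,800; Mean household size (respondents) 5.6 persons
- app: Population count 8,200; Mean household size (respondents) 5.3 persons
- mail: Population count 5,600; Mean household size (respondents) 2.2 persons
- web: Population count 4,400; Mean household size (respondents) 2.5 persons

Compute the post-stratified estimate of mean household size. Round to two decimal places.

Reweight to the known contact mode distribution:
  landline: (1,800/20,000) × 5.6 = 0.504
  app: (8,200/20,000) × 5.3 = 2.173
  mail: (5,600/20,000) × 2.2 = 0.616
  web: (4,400/20,000) × 2.5 = 0.55
Post-stratified estimate = 3.843 → 3.84.

3.84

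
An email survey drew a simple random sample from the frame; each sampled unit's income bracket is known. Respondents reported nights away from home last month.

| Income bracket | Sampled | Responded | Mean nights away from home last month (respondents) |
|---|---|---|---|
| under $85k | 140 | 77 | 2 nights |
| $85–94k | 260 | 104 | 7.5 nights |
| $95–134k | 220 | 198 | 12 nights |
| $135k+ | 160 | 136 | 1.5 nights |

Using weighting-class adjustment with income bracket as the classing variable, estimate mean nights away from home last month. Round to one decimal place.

Response rates by class: under $85k 77/140 = 55%, $85–94k 104/260 = 40%, $95–134k 198/220 = 90%, $135k+ 136/160 = 85%.
With weight = n_sampled/n_responded per class, the weighted class total is n_sampled:
  under $85k: 140 × 2 = 280
  $85–94k: 260 × 7.5 = 1950
  $95–134k: 220 × 12 = 2640
  $135k+: 160 × 1.5 = 240
Adjusted estimate = 5110 / 780 = 6.55128 → 6.6.

6.6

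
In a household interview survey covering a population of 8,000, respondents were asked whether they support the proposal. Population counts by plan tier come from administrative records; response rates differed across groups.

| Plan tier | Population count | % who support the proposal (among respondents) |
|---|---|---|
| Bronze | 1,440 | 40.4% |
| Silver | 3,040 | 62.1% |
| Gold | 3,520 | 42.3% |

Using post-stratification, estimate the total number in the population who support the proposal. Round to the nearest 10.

3,960

Estimated count per cell = population count × respondent percentage:
  Bronze: 1,440 × 40.4% = 581.76
  Silver: 3,040 × 62.1% = 1887.84
  Gold: 3,520 × 42.3% = 1488.96
Estimated total = 3958.56 → 3,960.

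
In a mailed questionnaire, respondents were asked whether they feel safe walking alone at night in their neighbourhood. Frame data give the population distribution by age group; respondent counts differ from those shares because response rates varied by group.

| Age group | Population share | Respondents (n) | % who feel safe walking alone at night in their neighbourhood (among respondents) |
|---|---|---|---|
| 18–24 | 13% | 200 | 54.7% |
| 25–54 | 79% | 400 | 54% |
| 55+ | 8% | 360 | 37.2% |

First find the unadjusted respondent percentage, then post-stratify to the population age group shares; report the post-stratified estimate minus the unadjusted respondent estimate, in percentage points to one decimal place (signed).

+4.9 percentage points

Without adjustment, the pooled respondent share is:
  (200/960)×54.7 + (400/960)×54 + (360/960)×37.2 = 47.8458%
Post-stratified estimate weights by population shares:
  0.13×54.7 + 0.79×54 + 0.08×37.2 = 52.747%
Difference = 52.747 − 47.8458 = 4.9012 pp.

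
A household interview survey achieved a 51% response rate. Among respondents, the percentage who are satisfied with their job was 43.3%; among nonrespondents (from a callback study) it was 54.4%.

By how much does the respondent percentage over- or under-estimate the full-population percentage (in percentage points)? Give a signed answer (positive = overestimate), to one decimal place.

Nonresponse fraction = 1 − 0.51 = 0.49.
Bias = (nonresponse fraction) × (respondent percentage − nonrespondent percentage)
     = 0.49 × (43.3 − 54.4) = 0.49 × -11.1 = -5.439.

-5.4 percentage points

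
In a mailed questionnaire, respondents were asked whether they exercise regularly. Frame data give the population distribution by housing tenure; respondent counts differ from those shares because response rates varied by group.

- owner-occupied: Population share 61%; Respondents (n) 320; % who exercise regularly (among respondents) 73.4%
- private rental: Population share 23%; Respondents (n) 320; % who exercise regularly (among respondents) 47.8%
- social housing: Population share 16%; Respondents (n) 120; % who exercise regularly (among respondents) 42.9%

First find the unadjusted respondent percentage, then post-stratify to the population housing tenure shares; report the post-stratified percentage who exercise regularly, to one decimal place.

Without adjustment, the pooled respondent share is:
  (320/760)×73.4 + (320/760)×47.8 + (120/760)×42.9 = 57.8053%
Post-stratified estimate weights by population shares:
  0.61×73.4 + 0.23×47.8 + 0.16×42.9 = 62.632%

62.6%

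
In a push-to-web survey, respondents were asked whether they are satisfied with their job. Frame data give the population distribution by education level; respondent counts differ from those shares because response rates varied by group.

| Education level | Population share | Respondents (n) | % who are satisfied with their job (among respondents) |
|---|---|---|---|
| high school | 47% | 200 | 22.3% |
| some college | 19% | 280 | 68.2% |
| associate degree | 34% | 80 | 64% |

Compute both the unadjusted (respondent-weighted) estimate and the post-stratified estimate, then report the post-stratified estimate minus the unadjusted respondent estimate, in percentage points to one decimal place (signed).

Without adjustment, the pooled respondent share is:
  (200/560)×22.3 + (280/560)×68.2 + (80/560)×64 = 51.2071%
Post-stratifying to population shares instead:
  0.47×22.3 + 0.19×68.2 + 0.34×64 = 45.199%
Difference = 45.199 − 51.2071 = -6.0081 pp.

-6.0 percentage points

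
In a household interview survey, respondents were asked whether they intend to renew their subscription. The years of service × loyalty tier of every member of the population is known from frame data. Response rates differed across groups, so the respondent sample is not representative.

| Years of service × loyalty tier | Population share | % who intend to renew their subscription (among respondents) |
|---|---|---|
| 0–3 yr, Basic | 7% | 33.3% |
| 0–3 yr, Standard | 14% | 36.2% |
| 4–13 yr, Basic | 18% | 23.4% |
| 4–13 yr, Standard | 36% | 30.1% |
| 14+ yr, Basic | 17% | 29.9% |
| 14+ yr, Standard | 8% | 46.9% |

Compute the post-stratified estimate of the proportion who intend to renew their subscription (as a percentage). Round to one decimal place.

Weight each group's respondent value by its population share:
  0–3 yr, Basic: 0.07 × 33.3 = 2.331
  0–3 yr, Standard: 0.14 × 36.2 = 5.068
  4–13 yr, Basic: 0.18 × 23.4 = 4.212
  4–13 yr, Standard: 0.36 × 30.1 = 10.836
  14+ yr, Basic: 0.17 × 29.9 = 5.083
  14+ yr, Standard: 0.08 × 46.9 = 3.752
Post-stratified estimate = 31.282 → 31.3%.

31.3%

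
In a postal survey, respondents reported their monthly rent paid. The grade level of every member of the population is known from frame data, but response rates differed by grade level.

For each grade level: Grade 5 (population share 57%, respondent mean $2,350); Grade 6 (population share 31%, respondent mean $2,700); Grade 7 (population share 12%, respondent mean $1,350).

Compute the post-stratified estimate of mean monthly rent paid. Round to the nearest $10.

$2,340

Post-stratification weights by population share, not respondent share:
  Grade 5: 0.57 × 2350 = 1339.5
  Grade 6: 0.31 × 2700 = 837
  Grade 7: 0.12 × 1350 = 162
Post-stratified estimate = 2338.5 → $2,340.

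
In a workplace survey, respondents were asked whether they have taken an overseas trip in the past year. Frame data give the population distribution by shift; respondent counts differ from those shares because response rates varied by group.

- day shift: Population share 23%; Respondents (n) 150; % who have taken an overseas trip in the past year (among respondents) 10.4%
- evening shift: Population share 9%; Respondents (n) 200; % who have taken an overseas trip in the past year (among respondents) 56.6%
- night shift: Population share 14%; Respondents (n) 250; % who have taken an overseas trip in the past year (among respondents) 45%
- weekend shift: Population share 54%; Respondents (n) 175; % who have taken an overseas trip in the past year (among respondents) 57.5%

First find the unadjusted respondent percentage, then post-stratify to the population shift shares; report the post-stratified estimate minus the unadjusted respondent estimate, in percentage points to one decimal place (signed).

+0.7 percentage points

Unadjusted (pooled respondent) estimate weights by respondent counts:
  (150/775)×10.4 + (200/775)×56.6 + (250/775)×45 + (175/775)×57.5 = 44.1194%
Post-stratified estimate weights by population shares:
  0.23×10.4 + 0.09×56.6 + 0.14×45 + 0.54×57.5 = 44.836%
Difference = 44.836 − 44.1194 = 0.7166 pp.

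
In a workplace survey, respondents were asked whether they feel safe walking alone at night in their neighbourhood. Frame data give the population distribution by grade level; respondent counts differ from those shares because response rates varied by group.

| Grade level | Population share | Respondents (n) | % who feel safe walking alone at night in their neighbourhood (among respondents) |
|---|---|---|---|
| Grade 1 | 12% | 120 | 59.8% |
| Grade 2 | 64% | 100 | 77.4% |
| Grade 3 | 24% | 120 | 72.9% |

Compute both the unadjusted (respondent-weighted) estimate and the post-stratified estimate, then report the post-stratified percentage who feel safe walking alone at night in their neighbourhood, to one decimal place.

74.2%

Without adjustment, the pooled respondent share is:
  (120/340)×59.8 + (100/340)×77.4 + (120/340)×72.9 = 69.6%
Reweighting by population grade level shares:
  0.12×59.8 + 0.64×77.4 + 0.24×72.9 = 74.208%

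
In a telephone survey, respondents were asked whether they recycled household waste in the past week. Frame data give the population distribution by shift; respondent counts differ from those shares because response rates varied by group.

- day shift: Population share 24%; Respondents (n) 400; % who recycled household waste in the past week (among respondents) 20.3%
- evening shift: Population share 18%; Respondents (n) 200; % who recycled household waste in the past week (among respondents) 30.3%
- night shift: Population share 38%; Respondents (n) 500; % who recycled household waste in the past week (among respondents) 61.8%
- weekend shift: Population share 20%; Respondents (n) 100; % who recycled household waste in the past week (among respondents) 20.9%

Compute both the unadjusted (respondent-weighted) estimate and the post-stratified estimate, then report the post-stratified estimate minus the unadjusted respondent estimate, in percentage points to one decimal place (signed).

Unadjusted (pooled respondent) estimate weights by respondent counts:
  (400/1200)×20.3 + (200/1200)×30.3 + (500/1200)×61.8 + (100/1200)×20.9 = 39.3083%
Post-stratifying to population shares instead:
  0.24×20.3 + 0.18×30.3 + 0.38×61.8 + 0.2×20.9 = 37.99%
Difference = 37.99 − 39.3083 = -1.3183 pp.

-1.3 percentage points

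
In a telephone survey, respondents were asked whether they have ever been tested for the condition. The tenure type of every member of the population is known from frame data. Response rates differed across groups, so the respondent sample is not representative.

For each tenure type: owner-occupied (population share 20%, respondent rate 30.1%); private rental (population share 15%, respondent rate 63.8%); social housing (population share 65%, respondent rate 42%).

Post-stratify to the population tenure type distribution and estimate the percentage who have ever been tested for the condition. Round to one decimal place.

42.9%

Each cell contributes population-share × respondent value:
  owner-occupied: 0.2 × 30.1 = 6.02
  private rental: 0.15 × 63.8 = 9.57
  social housing: 0.65 × 42 = 27.3
Post-stratified estimate = 42.89 → 42.9%.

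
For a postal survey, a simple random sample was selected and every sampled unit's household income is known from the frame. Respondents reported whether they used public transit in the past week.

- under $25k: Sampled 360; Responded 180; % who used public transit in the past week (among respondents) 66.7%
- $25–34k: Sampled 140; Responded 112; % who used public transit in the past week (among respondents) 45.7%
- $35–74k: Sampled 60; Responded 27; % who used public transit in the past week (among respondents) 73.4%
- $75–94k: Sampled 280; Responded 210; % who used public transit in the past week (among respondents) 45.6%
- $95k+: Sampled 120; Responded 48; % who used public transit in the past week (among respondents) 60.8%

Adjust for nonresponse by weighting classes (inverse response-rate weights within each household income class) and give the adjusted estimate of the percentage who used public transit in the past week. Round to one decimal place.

57.2%

Response rates by class: under $25k 180/360 = 50%, $25–34k 112/140 = 80%, $35–74k 27/60 = 45%, $75–94k 210/280 = 75%, $95k+ 48/120 = 40%.
Each respondent's weight = sampled/responded in their class; summing within a class gives n_sampled, so:
  under $25k: 360 × 66.7 = 24,012
  $25–34k: 140 × 45.7 = 6398
  $35–74k: 60 × 73.4 = 4404
  $75–94k: 280 × 45.6 = 12,768
  $95k+: 120 × 60.8 = 7296
Adjusted estimate = 54,878 / 960 = 57.1646 → 57.2%.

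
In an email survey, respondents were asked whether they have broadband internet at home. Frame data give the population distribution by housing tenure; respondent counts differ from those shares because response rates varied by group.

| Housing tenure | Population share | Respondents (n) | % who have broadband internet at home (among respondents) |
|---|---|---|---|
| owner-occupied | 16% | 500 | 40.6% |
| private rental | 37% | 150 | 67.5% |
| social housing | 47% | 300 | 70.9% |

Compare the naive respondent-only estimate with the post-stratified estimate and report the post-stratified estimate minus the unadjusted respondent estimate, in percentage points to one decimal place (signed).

Naive respondent-only estimate (weights = respondent counts):
  (500/950)×40.6 + (150/950)×67.5 + (300/950)×70.9 = 54.4158%
Post-stratifying to population shares instead:
  0.16×40.6 + 0.37×67.5 + 0.47×70.9 = 64.794%
Difference = 64.794 − 54.4158 = 10.3782 pp.

+10.4 percentage points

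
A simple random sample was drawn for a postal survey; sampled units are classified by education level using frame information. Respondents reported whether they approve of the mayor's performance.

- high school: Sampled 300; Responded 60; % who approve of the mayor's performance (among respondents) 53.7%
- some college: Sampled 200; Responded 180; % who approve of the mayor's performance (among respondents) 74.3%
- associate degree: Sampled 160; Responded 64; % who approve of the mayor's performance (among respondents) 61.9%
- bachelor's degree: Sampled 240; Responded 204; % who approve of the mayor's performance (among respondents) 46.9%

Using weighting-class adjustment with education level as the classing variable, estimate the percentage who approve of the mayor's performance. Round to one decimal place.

57.9%

Response rates by class: high school 60/300 = 20%, some college 180/200 = 90%, associate degree 64/160 = 40%, bachelor's degree 204/240 = 85%.
Weighting each respondent by the inverse class response rate inflates each class back to its sampled size, so the class weight is n_sampled:
  high school: 300 × 53.7 = 16,110
  some college: 200 × 74.3 = 14,860
  associate degree: 160 × 61.9 = 9904
  bachelor's degree: 240 × 46.9 = 11,256
Adjusted estimate = 52,130 / 900 = 57.9222 → 57.9%.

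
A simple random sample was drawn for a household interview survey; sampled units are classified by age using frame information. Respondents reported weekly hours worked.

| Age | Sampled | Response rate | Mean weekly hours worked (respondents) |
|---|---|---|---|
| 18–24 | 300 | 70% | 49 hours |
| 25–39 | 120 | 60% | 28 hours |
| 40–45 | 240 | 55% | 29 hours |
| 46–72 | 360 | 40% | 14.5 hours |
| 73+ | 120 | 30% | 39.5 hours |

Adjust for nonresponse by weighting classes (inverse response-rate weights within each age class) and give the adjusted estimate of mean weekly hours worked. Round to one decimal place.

30.7

Weighting each respondent by the inverse class response rate inflates each class back to its sampled size, so the class weight is n_sampled:
  18–24: 300 × 49 = 14,700
  25–39: 120 × 28 = 3360
  40–45: 240 × 29 = 6960
  46–72: 360 × 14.5 = 5220
  73+: 120 × 39.5 = 4740
Adjusted estimate = 34,980 / 1,140 = 30.6842 → 30.7.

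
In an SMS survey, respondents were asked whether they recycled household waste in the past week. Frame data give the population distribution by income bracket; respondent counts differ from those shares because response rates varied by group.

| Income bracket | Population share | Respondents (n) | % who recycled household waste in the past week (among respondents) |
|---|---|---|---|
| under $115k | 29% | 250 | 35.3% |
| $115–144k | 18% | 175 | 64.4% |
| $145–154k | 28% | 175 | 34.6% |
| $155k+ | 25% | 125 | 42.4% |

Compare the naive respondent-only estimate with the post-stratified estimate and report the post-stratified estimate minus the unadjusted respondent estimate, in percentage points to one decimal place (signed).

Unadjusted (pooled respondent) estimate weights by respondent counts:
  (250/725)×35.3 + (175/725)×64.4 + (175/725)×34.6 + (125/725)×42.4 = 43.3793%
Post-stratifying to population shares instead:
  0.29×35.3 + 0.18×64.4 + 0.28×34.6 + 0.25×42.4 = 42.117%
Difference = 42.117 − 43.3793 = -1.2623 pp.

-1.3 percentage points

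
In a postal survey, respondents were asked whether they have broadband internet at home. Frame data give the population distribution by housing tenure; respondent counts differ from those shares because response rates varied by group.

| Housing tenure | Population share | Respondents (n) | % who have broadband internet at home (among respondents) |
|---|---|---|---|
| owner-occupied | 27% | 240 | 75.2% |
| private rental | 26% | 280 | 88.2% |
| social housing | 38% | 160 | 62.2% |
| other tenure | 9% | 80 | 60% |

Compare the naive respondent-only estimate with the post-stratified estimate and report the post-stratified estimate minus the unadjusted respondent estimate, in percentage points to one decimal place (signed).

Without adjustment, the pooled respondent share is:
  (240/760)×75.2 + (280/760)×88.2 + (160/760)×62.2 + (80/760)×60 = 75.6526%
Post-stratified estimate weights by population shares:
  0.27×75.2 + 0.26×88.2 + 0.38×62.2 + 0.09×60 = 72.272%
Difference = 72.272 − 75.6526 = -3.3806 pp.

-3.4 percentage points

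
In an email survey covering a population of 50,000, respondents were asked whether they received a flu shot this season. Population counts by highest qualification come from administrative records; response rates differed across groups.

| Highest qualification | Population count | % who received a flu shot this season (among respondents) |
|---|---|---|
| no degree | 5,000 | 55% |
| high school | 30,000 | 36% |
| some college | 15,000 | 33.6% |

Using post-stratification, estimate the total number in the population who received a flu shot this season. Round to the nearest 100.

18,600

Estimated count per cell = population count × respondent percentage:
  no degree: 5,000 × 55% = 2750
  high school: 30,000 × 36% = 10,800
  some college: 15,000 × 33.6% = 5040
Estimated total = 18,590 → 18,600.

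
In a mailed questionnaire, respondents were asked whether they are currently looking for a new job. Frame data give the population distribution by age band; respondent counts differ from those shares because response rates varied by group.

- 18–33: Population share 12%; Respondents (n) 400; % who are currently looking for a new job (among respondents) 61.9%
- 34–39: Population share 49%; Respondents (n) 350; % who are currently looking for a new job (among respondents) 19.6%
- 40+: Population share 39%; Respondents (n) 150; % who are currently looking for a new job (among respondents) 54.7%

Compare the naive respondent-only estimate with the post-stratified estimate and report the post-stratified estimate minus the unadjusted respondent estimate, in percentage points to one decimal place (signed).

-5.9 percentage points

Unadjusted (pooled respondent) estimate weights by respondent counts:
  (400/900)×61.9 + (350/900)×19.6 + (150/900)×54.7 = 44.25%
Post-stratifying to population shares instead:
  0.12×61.9 + 0.49×19.6 + 0.39×54.7 = 38.365%
Difference = 38.365 − 44.25 = -5.885 pp.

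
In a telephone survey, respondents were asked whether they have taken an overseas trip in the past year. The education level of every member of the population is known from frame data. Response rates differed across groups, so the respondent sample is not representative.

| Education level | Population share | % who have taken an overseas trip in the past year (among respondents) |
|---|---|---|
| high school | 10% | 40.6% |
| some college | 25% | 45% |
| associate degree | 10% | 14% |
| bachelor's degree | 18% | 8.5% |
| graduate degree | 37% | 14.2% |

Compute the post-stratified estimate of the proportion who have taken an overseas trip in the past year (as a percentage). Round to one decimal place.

23.5%

Weight each group's respondent value by its population share:
  high school: 0.1 × 40.6 = 4.06
  some college: 0.25 × 45 = 11.25
  associate degree: 0.1 × 14 = 1.4
  bachelor's degree: 0.18 × 8.5 = 1.53
  graduate degree: 0.37 × 14.2 = 5.254
Post-stratified estimate = 23.494 → 23.5%.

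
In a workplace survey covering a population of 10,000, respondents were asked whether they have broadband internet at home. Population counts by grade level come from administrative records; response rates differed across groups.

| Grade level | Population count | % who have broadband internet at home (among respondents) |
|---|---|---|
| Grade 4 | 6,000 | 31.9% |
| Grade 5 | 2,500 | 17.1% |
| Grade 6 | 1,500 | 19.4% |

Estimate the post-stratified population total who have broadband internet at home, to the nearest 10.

Estimated count per cell = population count × respondent percentage:
  Grade 4: 6,000 × 31.9% = 1914
  Grade 5: 2,500 × 17.1% = 427.5
  Grade 6: 1,500 × 19.4% = 291
Estimated total = 2632.5 → 2,630.

2,630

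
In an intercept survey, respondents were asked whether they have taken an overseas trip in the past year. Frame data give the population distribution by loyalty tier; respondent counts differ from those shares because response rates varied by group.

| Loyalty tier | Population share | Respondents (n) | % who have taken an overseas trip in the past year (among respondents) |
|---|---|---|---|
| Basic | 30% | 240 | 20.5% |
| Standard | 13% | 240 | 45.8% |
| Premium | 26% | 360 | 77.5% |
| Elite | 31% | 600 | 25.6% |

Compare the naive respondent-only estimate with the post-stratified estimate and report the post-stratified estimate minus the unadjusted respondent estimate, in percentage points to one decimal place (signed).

-0.9 percentage points

Without adjustment, the pooled respondent share is:
  (240/1440)×20.5 + (240/1440)×45.8 + (360/1440)×77.5 + (600/1440)×25.6 = 41.0917%
Post-stratifying to population shares instead:
  0.3×20.5 + 0.13×45.8 + 0.26×77.5 + 0.31×25.6 = 40.19%
Difference = 40.19 − 41.0917 = -0.9017 pp.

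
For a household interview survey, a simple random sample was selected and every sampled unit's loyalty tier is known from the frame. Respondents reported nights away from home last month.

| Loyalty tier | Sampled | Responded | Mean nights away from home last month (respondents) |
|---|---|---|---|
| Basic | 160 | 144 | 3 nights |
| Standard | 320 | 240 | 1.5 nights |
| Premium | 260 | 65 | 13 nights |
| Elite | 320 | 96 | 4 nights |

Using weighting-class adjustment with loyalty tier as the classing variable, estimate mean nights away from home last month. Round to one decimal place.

Class response rates: Basic 144/160 = 90%, Standard 240/320 = 75%, Premium 65/260 = 25%, Elite 96/320 = 30%.
With weight = n_sampled/n_responded per class, the weighted class total is n_sampled:
  Basic: 160 × 3 = 480
  Standard: 320 × 1.5 = 480
  Premium: 260 × 13 = 3380
  Elite: 320 × 4 = 1280
Adjusted estimate = 5620 / 1,060 = 5.30189 → 5.3.

5.3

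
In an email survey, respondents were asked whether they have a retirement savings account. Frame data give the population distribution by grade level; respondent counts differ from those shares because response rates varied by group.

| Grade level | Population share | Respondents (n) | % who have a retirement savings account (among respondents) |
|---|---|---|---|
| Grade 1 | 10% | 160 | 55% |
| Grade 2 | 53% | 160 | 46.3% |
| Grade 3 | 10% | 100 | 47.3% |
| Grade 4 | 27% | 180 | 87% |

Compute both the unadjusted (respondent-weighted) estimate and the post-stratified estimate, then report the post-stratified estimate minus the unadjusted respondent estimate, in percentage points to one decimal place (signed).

Unadjusted (pooled respondent) estimate weights by respondent counts:
  (160/600)×55 + (160/600)×46.3 + (100/600)×47.3 + (180/600)×87 = 60.9967%
Post-stratified estimate weights by population shares:
  0.1×55 + 0.53×46.3 + 0.1×47.3 + 0.27×87 = 58.259%
Difference = 58.259 − 60.9967 = -2.7377 pp.

-2.7 percentage points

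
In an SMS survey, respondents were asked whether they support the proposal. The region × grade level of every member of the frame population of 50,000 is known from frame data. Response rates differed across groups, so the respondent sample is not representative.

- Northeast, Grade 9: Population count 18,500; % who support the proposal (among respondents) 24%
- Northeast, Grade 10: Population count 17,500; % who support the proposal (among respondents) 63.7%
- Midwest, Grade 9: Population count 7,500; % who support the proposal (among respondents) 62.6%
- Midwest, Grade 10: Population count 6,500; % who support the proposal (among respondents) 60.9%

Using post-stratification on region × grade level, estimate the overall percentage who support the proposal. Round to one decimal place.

48.5%

Weight each group's respondent value by its population share:
  Northeast, Grade 9: (18,500/50,000) × 24 = 8.88
  Northeast, Grade 10: (17,500/50,000) × 63.7 = 22.295
  Midwest, Grade 9: (7,500/50,000) × 62.6 = 9.39
  Midwest, Grade 10: (6,500/50,000) × 60.9 = 7.917
Post-stratified estimate = 48.482 → 48.5%.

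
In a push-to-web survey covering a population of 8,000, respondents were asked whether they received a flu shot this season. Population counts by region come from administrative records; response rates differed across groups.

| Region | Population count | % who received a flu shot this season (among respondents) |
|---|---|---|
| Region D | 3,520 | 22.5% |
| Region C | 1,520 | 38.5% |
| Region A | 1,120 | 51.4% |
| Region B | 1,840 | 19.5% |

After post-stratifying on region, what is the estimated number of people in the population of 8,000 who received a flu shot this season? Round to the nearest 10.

Estimated count per cell = population count × respondent percentage:
  Region D: 3,520 × 22.5% = 792
  Region C: 1,520 × 38.5% = 585.2
  Region A: 1,120 × 51.4% = 575.68
  Region B: 1,840 × 19.5% = 358.8
Estimated total = 2311.68 → 2,310.

2,310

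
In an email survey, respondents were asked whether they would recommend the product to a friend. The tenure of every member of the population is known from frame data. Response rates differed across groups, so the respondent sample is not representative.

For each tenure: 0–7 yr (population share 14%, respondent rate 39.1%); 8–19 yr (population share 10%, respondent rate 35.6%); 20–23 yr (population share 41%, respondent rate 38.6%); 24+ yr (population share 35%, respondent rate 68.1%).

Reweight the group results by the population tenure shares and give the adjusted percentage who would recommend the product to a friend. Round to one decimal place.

Weight each group's respondent value by its population share:
  0–7 yr: 0.14 × 39.1 = 5.474
  8–19 yr: 0.1 × 35.6 = 3.56
  20–23 yr: 0.41 × 38.6 = 15.826
  24+ yr: 0.35 × 68.1 = 23.835
Post-stratified estimate = 48.695 → 48.7%.

48.7%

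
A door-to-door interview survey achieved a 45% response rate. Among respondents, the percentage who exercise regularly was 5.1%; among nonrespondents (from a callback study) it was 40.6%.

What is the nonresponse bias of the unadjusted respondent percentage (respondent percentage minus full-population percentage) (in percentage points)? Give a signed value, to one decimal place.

Nonresponse fraction = 1 − 0.45 = 0.55.
Bias = (nonresponse fraction) × (respondent percentage − nonrespondent percentage)
     = 0.55 × (5.1 − 40.6) = 0.55 × -35.5 = -19.525.

-19.5 percentage points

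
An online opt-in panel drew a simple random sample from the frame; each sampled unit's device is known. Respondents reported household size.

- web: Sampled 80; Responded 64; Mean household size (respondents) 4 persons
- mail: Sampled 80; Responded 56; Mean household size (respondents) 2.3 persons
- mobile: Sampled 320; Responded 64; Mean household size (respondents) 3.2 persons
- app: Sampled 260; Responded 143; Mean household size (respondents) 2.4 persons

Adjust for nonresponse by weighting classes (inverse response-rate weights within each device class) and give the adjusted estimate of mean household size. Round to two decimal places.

Response rates by class: web 64/80 = 80%, mail 56/80 = 70%, mobile 64/320 = 20%, app 143/260 = 55%.
Each respondent's weight = sampled/responded in their class; summing within a class gives n_sampled, so:
  web: 80 × 4 = 320
  mail: 80 × 2.3 = 184
  mobile: 320 × 3.2 = 1024
  app: 260 × 2.4 = 624
Adjusted estimate = 2152 / 740 = 2.90811 → 2.91.

2.91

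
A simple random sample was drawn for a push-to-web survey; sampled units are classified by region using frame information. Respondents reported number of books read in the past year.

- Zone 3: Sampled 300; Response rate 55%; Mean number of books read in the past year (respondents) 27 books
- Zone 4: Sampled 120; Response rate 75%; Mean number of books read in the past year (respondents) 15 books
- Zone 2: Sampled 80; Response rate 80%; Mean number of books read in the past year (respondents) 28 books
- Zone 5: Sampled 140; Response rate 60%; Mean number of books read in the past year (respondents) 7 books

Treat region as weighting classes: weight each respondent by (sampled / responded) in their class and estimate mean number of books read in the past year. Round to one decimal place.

20.5

With weight = n_sampled/n_responded per class, the weighted class total is n_sampled:
  Zone 3: 300 × 27 = 8100
  Zone 4: 120 × 15 = 1800
  Zone 2: 80 × 28 = 2240
  Zone 5: 140 × 7 = 980
Adjusted estimate = 13,120 / 640 = 20.5 → 20.5.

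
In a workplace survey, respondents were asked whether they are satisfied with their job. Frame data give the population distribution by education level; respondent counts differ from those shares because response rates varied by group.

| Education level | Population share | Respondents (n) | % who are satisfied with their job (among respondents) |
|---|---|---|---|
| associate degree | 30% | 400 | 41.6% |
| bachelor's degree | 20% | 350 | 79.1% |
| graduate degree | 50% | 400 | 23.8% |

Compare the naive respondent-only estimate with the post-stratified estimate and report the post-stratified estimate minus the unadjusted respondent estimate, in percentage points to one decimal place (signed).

Without adjustment, the pooled respondent share is:
  (400/1150)×41.6 + (350/1150)×79.1 + (400/1150)×23.8 = 46.8217%
Reweighting by population education level shares:
  0.3×41.6 + 0.2×79.1 + 0.5×23.8 = 40.2%
Difference = 40.2 − 46.8217 = -6.6217 pp.

-6.6 percentage points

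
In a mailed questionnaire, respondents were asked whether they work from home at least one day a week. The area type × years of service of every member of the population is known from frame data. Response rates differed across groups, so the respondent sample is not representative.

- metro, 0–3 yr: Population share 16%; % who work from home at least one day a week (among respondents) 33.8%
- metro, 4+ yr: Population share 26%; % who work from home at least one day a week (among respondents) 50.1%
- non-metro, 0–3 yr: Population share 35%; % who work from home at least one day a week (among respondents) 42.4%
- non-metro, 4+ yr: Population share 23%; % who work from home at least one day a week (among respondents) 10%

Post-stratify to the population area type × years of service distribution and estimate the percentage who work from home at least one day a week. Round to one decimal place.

Reweight to the known area type × years of service distribution:
  metro, 0–3 yr: 0.16 × 33.8 = 5.408
  metro, 4+ yr: 0.26 × 50.1 = 13.026
  non-metro, 0–3 yr: 0.35 × 42.4 = 14.84
  non-metro, 4+ yr: 0.23 × 10 = 2.3
Post-stratified estimate = 35.574 → 35.6%.

35.6%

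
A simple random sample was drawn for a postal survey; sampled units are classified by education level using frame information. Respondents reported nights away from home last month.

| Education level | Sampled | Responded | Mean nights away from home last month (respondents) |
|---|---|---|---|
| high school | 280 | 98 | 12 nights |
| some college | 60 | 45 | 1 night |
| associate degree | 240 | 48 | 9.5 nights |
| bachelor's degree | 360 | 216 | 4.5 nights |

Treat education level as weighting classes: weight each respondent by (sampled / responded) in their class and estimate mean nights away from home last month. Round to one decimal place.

7.8

Response rates by class: high school 98/280 = 35%, some college 45/60 = 75%, associate degree 48/240 = 20%, bachelor's degree 216/360 = 60%.
With weight = n_sampled/n_responded per class, the weighted class total is n_sampled:
  high school: 280 × 12 = 3360
  some college: 60 × 1 = 60
  associate degree: 240 × 9.5 = 2280
  bachelor's degree: 360 × 4.5 = 1620
Adjusted estimate = 7320 / 940 = 7.78723 → 7.8.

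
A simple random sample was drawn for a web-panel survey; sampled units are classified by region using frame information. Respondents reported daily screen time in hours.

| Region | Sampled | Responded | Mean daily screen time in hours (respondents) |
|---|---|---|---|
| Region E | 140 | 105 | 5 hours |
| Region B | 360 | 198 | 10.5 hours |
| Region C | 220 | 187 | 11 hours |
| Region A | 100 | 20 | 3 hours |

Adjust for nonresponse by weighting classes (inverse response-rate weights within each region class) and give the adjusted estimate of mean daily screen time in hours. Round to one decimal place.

8.8

Response rates by class: Region E 105/140 = 75%, Region B 198/360 = 55%, Region C 187/220 = 85%, Region A 20/100 = 20%.
Weighting each respondent by the inverse class response rate inflates each class back to its sampled size, so the class weight is n_sampled:
  Region E: 140 × 5 = 700
  Region B: 360 × 10.5 = 3780
  Region C: 220 × 11 = 2420
  Region A: 100 × 3 = 300
Adjusted estimate = 7200 / 820 = 8.78049 → 8.8.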